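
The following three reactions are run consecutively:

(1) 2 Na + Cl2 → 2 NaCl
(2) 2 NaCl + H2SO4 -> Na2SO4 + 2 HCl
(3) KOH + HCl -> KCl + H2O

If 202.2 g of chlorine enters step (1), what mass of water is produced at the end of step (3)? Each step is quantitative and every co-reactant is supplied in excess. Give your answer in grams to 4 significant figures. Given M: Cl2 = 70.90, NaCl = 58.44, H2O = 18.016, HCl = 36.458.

n(Cl2) = 202.2 / 70.90 = 2.8519 mol.
Reaction (1): Cl2→NaCl ratio 1:2 ⇒ n(NaCl) = 5.7038 mol.
Reaction (2): NaCl→HCl ratio 2:2 ⇒ n(HCl) = 5.7038 mol.
Reaction (3): HCl→H2O ratio 1:1 ⇒ n(H2O) = 5.7038 mol.
Mass of H2O = 5.7038 × 18.016 = 102.76 g.

102.8 g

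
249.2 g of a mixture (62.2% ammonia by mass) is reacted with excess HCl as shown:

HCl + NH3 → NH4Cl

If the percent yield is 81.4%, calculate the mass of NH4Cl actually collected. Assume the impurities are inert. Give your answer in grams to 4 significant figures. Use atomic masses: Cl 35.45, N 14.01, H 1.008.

Pure NH3 available = 249.2 g × 0.622 = 155.00 g.
M(NH3) = 14.01 + 3(1.008) = 17.034 g/mol.
M(NH4Cl) = 14.01 + 4(1.008) + 35.45 = 53.492 g/mol.
n(NH3) = 155.00 g / 17.034 g/mol = 9.0996 mol.
From the equation the NH3:NH4Cl mole ratio is 1:1, so n(NH4Cl) = 9.0996 × 1/1 = 9.0996 mol.
Mass of NH4Cl = 9.0996 mol × 53.492 g/mol = 486.76 g.
Actual mass collected = 486.76 g × 0.814 = 396.22 g.

396.2 g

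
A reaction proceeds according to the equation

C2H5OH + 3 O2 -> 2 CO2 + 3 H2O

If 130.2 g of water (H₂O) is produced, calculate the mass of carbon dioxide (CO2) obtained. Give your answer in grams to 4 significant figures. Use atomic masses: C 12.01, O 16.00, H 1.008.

212.0 g

M(H2O) = 2(1.008) + 16.00 = 18.016 g/mol.
M(CO2) = 12.01 + 2(16.00) = 44.01 g/mol.
n(H2O) = 130.20 g / 18.016 g/mol = 7.2269 mol.
From the equation the H2O:CO2 mole ratio is 3:2, so n(CO2) = 7.2269 × 2/3 = 4.8179 mol.
Mass of CO2 = 4.8179 mol × 44.01 g/mol = 212.04 g.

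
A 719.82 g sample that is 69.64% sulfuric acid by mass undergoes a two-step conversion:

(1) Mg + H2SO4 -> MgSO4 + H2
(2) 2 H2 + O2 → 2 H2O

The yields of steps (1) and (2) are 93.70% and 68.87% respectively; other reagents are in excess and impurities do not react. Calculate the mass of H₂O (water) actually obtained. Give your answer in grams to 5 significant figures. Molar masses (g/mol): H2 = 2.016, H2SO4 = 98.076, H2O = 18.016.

59.422 g

Pure H2SO4 = 719.82 × 0.6964 = 501.283 g.
n(H2SO4) = 501.283 / 98.076 = 5.11117 mol.
Step 1 (H2SO4:H2 = 1:1): theoretical n(H2) = 5.11117 mol; at 93.70% yield, n(H2) = 4.78916 mol.
Step 2 (H2:H2O = 2:2): theoretical n(H2O) = 4.78916 mol, so theoretical mass = 4.78916 × 18.016 = 86.2815 g.
At 68.87% yield, actual mass of H2O = 86.2815 × 0.6887 = 59.4221 g.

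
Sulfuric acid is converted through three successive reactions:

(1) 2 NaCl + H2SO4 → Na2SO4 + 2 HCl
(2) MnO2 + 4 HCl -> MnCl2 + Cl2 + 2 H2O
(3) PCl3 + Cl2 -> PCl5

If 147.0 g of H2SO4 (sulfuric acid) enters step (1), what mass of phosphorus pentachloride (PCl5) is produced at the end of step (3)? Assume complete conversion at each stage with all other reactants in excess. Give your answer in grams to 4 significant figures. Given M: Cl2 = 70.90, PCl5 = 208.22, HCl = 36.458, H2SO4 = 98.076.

156.0 g

n(H2SO4) = 147.0 / 98.076 = 1.4988 mol.
Reaction (1): H2SO4→HCl ratio 1:2 ⇒ n(HCl) = 2.9977 mol.
Reaction (2): HCl→Cl2 ratio 4:1 ⇒ n(Cl2) = 0.74942 mol.
Reaction (3): Cl2→PCl5 ratio 1:1 ⇒ n(PCl5) = 0.74942 mol.
Mass of PCl5 = 0.74942 × 208.22 = 156.04 g.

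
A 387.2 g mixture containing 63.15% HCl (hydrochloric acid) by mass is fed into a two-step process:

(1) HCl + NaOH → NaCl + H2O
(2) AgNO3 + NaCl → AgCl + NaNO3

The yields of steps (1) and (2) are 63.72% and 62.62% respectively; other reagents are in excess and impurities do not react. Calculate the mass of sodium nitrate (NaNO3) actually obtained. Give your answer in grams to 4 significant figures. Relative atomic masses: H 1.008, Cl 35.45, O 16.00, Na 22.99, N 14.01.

227.5 g

Pure HCl = 387.2 × 0.6315 = 244.52 g.
M(HCl) = 1.008 + 35.45 = 36.458 g/mol.
M(NaNO3) = 22.99 + 14.01 + 3(16.00) = 85.00 g/mol.
n(HCl) = 244.52 / 36.458 = 6.7068 mol.
Step 1 (HCl:NaCl = 1:1): theoretical n(NaCl) = 6.7068 mol; at 63.72% yield, n(NaCl) = 4.2736 mol.
Step 2 (NaCl:NaNO3 = 1:1): theoretical n(NaNO3) = 4.2736 mol, so theoretical mass = 4.2736 × 85.00 = 363.25 g.
At 62.62% yield, actual mass of NaNO3 = 363.25 × 0.6262 = 227.47 g.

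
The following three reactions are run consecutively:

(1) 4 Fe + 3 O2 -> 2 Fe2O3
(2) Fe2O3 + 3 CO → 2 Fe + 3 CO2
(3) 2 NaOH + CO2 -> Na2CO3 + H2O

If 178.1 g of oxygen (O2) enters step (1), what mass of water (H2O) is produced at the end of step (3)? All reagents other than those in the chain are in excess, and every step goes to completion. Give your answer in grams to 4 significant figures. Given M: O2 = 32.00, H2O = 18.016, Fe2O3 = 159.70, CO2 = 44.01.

n(O2) = 178.1 / 32.00 = 5.5656 mol.
Reaction (1): O2→Fe2O3 ratio 3:2 ⇒ n(Fe2O3) = 3.7104 mol.
Reaction (2): Fe2O3→CO2 ratio 1:3 ⇒ n(CO2) = 11.131 mol.
Reaction (3): CO2→H2O ratio 1:1 ⇒ n(H2O) = 11.131 mol.
Mass of H2O = 11.131 × 18.016 = 200.54 g.

200.5 g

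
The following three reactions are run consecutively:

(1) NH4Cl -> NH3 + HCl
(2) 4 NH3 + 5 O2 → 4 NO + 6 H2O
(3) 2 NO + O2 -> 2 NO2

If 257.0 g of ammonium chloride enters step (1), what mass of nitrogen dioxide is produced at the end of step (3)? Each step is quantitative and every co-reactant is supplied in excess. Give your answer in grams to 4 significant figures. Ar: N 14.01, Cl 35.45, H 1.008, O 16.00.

221.1 g

M(NH4Cl) = 14.01 + 4(1.008) + 35.45 = 53.492 g/mol.
M(NO2) = 14.01 + 2(16.00) = 46.01 g/mol.
n(NH4Cl) = 257.0 / 53.492 = 4.8045 mol.
Reaction (1): NH4Cl→NH3 ratio 1:1 ⇒ n(NH3) = 4.8045 mol.
Reaction (2): NH3→NO ratio 4:4 ⇒ n(NO) = 4.8045 mol.
Reaction (3): NO→NO2 ratio 2:2 ⇒ n(NO2) = 4.8045 mol.
Mass of NO2 = 4.8045 × 46.01 = 221.05 g.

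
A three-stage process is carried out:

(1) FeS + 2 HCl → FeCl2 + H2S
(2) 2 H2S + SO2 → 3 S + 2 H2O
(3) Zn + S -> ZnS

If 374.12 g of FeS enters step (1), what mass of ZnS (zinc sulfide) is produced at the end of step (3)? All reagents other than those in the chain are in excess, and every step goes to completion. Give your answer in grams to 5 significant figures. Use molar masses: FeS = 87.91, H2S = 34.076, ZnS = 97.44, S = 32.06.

n(FeS) = 374.12 / 87.91 = 4.25572 mol.
Reaction (1): FeS→H2S ratio 1:1 ⇒ n(H2S) = 4.25572 mol.
Reaction (2): H2S→S ratio 2:3 ⇒ n(S) = 6.38357 mol.
Reaction (3): S→ZnS ratio 1:1 ⇒ n(ZnS) = 6.38357 mol.
Mass of ZnS = 6.38357 × 97.44 = 622.015 g.

622.02 g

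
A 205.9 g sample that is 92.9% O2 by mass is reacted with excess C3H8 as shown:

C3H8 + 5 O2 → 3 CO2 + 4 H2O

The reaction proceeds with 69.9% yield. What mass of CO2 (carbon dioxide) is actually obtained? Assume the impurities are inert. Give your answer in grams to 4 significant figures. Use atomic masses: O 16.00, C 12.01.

Pure O2 available = 205.9 g × 0.929 = 191.28 g.
M(O2) = 2(16.00) = 32.00 g/mol.
M(CO2) = 12.01 + 2(16.00) = 44.01 g/mol.
n(O2) = 191.28 g / 32.00 g/mol = 5.9775 mol.
From the equation the O2:CO2 mole ratio is 5:3, so n(CO2) = 5.9775 × 3/5 = 3.5865 mol.
Mass of CO2 = 3.5865 mol × 44.01 g/mol = 157.84 g.
Actual mass collected = 157.84 g × 0.699 = 110.33 g.

110.3 g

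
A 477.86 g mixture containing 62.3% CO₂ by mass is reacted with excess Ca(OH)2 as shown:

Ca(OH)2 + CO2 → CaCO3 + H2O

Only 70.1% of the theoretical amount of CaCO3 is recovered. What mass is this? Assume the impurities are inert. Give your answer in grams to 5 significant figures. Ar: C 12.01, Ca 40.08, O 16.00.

Pure CO2 available = 477.86 g × 0.623 = 297.707 g.
M(CO2) = 12.01 + 2(16.00) = 44.01 g/mol.
M(CaCO3) = 40.08 + 12.01 + 3(16.00) = 100.09 g/mol.
n(CO2) = 297.707 g / 44.01 g/mol = 6.76453 mol.
From the equation the CO2:CaCO3 mole ratio is 1:1, so n(CaCO3) = 6.76453 × 1/1 = 6.76453 mol.
Mass of CaCO3 = 6.76453 mol × 100.09 g/mol = 677.061 g.
Actual mass collected = 677.061 g × 0.701 = 474.620 g.

474.62 g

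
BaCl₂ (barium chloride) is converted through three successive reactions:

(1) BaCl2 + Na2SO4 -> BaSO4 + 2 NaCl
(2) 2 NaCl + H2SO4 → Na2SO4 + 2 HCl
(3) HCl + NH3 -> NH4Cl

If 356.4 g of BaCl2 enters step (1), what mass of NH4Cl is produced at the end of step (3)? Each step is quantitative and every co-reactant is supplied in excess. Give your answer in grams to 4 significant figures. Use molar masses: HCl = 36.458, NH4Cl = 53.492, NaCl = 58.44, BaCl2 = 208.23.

n(BaCl2) = 356.4 / 208.23 = 1.7116 mol.
Reaction (1): BaCl2→NaCl ratio 1:2 ⇒ n(NaCl) = 3.4231 mol.
Reaction (2): NaCl→HCl ratio 2:2 ⇒ n(HCl) = 3.4231 mol.
Reaction (3): HCl→NH4Cl ratio 1:1 ⇒ n(NH4Cl) = 3.4231 mol.
Mass of NH4Cl = 3.4231 × 53.492 = 183.11 g.

183.1 g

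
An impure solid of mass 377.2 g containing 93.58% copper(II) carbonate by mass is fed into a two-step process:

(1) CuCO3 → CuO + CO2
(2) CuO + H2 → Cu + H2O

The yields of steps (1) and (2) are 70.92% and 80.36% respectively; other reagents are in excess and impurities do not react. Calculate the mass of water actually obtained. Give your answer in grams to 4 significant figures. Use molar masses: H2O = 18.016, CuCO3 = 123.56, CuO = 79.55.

Pure CuCO3 = 377.2 × 0.9358 = 352.98 g.
n(CuCO3) = 352.98 / 123.56 = 2.8568 mol.
Step 1 (CuCO3:CuO = 1:1): theoretical n(CuO) = 2.8568 mol; at 70.92% yield, n(CuO) = 2.0260 mol.
Step 2 (CuO:H2O = 1:1): theoretical n(H2O) = 2.0260 mol, so theoretical mass = 2.0260 × 18.016 = 36.501 g.
At 80.36% yield, actual mass of H2O = 36.501 × 0.8036 = 29.332 g.

29.33 g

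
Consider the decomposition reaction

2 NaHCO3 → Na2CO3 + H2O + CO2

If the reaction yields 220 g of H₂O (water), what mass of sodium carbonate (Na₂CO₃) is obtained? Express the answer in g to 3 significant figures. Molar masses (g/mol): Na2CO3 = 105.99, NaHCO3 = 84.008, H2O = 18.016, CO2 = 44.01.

n(H2O) = 220.0 g / 18.016 g/mol = 12.21 mol.
From the equation the H2O:Na2CO3 mole ratio is 1:1, so n(Na2CO3) = 12.21 × 1/1 = 12.21 mol.
Mass of Na2CO3 = 12.21 mol × 105.99 g/mol = 1294 g.

1290 g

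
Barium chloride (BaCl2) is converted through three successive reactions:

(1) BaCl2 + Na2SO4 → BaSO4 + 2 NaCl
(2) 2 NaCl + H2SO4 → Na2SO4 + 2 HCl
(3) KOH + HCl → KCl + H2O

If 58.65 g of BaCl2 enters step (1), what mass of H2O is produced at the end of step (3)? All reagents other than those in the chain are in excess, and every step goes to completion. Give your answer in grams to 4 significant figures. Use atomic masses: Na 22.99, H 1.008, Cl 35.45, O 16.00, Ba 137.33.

10.15 g

M(BaCl2) = 137.33 + 2(35.45) = 208.23 g/mol.
M(H2O) = 2(1.008) + 16.00 = 18.016 g/mol.
n(BaCl2) = 58.65 / 208.23 = 0.28166 mol.
Reaction (1): BaCl2→NaCl ratio 1:2 ⇒ n(NaCl) = 0.56332 mol.
Reaction (2): NaCl→HCl ratio 2:2 ⇒ n(HCl) = 0.56332 mol.
Reaction (3): HCl→H2O ratio 1:1 ⇒ n(H2O) = 0.56332 mol.
Mass of H2O = 0.56332 × 18.016 = 10.149 g.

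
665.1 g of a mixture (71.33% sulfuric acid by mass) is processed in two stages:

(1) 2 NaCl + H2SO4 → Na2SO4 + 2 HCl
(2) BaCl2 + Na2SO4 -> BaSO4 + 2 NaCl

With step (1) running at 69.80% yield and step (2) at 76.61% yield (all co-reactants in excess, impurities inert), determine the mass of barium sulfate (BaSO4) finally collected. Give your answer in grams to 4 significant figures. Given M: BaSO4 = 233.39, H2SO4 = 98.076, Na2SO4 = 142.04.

603.7 g

Pure H2SO4 = 665.1 × 0.7133 = 474.42 g.
n(H2SO4) = 474.42 / 98.076 = 4.8372 mol.
Step 1 (H2SO4:Na2SO4 = 1:1): theoretical n(Na2SO4) = 4.8372 mol; at 69.80% yield, n(Na2SO4) = 3.3764 mol.
Step 2 (Na2SO4:BaSO4 = 1:1): theoretical n(BaSO4) = 3.3764 mol, so theoretical mass = 3.3764 × 233.39 = 788.01 g.
At 76.61% yield, actual mass of BaSO4 = 788.01 × 0.7661 = 603.70 g.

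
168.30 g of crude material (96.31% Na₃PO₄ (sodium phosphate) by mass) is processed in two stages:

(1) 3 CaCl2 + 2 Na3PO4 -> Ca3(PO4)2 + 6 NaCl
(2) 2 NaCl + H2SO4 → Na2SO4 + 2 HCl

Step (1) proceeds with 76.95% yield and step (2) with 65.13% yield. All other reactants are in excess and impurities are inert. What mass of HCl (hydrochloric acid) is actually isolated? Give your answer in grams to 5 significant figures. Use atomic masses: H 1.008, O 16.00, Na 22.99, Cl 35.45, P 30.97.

54.197 g

Pure Na3PO4 = 168.30 × 0.9631 = 162.090 g.
M(Na3PO4) = 3(22.99) + 30.97 + 4(16.00) = 163.94 g/mol.
M(HCl) = 1.008 + 35.45 = 36.458 g/mol.
n(Na3PO4) = 162.090 / 163.94 = 0.988714 mol.
Step 1 (Na3PO4:NaCl = 2:6): theoretical n(NaCl) = 2.96614 mol; at 76.95% yield, n(NaCl) = 2.28245 mol.
Step 2 (NaCl:HCl = 2:2): theoretical n(HCl) = 2.28245 mol, so theoretical mass = 2.28245 × 36.458 = 83.2134 g.
At 65.13% yield, actual mass of HCl = 83.2134 × 0.6513 = 54.1969 g.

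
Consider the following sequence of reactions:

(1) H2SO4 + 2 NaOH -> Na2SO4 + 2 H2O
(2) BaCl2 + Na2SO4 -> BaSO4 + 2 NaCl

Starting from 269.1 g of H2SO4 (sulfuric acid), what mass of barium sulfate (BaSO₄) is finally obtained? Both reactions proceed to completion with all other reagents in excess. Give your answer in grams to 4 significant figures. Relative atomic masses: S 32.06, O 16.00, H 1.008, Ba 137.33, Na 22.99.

640.4 g

M(H2SO4) = 2(1.008) + 32.06 + 4(16.00) = 98.076 g/mol.
M(BaSO4) = 137.33 + 32.06 + 4(16.00) = 233.39 g/mol.
n(H2SO4) = 269.10 / 98.076 = 2.7438 mol.
Step 1 gives a 1:1 ratio of H2SO4 to Na2SO4, so n(Na2SO4) = 2.7438 mol.
In step 2 the Na2SO4:BaSO4 ratio is 1:1, so n(BaSO4) = 2.7438 mol.
Mass of BaSO4 = 2.7438 × 233.39 = 640.37 g.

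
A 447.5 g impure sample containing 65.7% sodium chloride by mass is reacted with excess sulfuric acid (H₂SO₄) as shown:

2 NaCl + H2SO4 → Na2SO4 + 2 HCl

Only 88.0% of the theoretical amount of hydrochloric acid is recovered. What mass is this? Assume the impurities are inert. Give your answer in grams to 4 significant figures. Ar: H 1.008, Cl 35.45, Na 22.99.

Pure NaCl available = 447.5 g × 0.657 = 294.01 g.
M(NaCl) = 22.99 + 35.45 = 58.44 g/mol.
M(HCl) = 1.008 + 35.45 = 36.458 g/mol.
n(NaCl) = 294.01 g / 58.44 g/mol = 5.0309 mol.
From the equation the NaCl:HCl mole ratio is 2:2, so n(HCl) = 5.0309 × 2/2 = 5.0309 mol.
Mass of HCl = 5.0309 mol × 36.458 g/mol = 183.42 g.
Actual mass collected = 183.42 g × 0.880 = 161.41 g.

161.4 g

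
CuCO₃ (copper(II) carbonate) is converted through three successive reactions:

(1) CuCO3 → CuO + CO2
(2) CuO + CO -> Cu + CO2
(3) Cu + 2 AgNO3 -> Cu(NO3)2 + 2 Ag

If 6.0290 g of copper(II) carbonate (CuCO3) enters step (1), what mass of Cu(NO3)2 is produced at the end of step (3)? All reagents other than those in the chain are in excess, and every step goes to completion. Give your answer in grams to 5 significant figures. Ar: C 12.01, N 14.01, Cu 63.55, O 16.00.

9.1523 g

M(CuCO3) = 63.55 + 12.01 + 3(16.00) = 123.56 g/mol.
M(Cu(NO3)2) = 63.55 + 2(14.01) + 6(16.00) = 187.57 g/mol.
n(CuCO3) = 6.0290 / 123.56 = 0.0487941 mol.
Reaction (1): CuCO3→CuO ratio 1:1 ⇒ n(CuO) = 0.0487941 mol.
Reaction (2): CuO→Cu ratio 1:1 ⇒ n(Cu) = 0.0487941 mol.
Reaction (3): Cu→Cu(NO3)2 ratio 1:1 ⇒ n(Cu(NO3)2) = 0.0487941 mol.
Mass of Cu(NO3)2 = 0.0487941 × 187.57 = 9.15231 g.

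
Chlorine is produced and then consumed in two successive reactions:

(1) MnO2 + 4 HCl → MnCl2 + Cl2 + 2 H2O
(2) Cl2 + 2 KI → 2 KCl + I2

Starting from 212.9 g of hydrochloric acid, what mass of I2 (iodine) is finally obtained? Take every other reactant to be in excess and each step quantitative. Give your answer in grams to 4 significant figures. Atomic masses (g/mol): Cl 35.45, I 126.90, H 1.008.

M(HCl) = 1.008 + 35.45 = 36.458 g/mol.
M(I2) = 2(126.90) = 253.80 g/mol.
n(HCl) = 212.90 / 36.458 = 5.8396 mol.
Step 1 gives a 4:1 ratio of HCl to Cl2, so n(Cl2) = 1.4599 mol.
In step 2 the Cl2:I2 ratio is 1:1, so n(I2) = 1.4599 mol.
Mass of I2 = 1.4599 × 253.80 = 370.52 g.

370.5 g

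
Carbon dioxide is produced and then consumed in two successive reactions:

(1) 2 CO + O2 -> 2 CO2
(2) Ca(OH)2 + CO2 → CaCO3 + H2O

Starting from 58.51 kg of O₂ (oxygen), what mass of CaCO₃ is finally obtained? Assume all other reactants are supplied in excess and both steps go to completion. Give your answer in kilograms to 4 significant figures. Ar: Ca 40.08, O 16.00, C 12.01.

366.0 kg

M(O2) = 2(16.00) = 32.00 g/mol.
M(CaCO3) = 40.08 + 12.01 + 3(16.00) = 100.09 g/mol.
58.51 kg = 58510 g.
n(O2) = 58510 / 32.00 = 1828.4 mol.
Step 1 gives a 1:2 ratio of O2 to CO2, so n(CO2) = 3656.9 mol.
In step 2 the CO2:CaCO3 ratio is 1:1, so n(CaCO3) = 3656.9 mol.
Mass of CaCO3 = 3656.9 × 100.09 = 366020 g = 366.0 kg.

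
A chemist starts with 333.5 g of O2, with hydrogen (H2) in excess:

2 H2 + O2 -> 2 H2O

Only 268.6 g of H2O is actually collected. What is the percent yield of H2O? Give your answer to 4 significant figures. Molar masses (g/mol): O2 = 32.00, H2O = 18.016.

71.53 %

n(O2) = 333.50 g / 32.00 g/mol = 10.422 mol.
From the equation the O2:H2O mole ratio is 1:2, so n(H2O) = 10.422 × 2/1 = 20.844 mol.
Mass of H2O = 20.844 mol × 18.016 g/mol = 375.52 g.
This is the theoretical yield. Percent yield = 268.6 g / 375.52 g × 100% = 71.527%.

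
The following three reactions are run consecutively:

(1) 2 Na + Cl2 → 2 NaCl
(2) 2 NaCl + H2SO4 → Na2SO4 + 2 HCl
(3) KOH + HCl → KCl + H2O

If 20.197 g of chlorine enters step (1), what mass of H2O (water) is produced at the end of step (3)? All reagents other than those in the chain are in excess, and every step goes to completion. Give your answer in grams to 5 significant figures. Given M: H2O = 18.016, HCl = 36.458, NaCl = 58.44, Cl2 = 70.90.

n(Cl2) = 20.197 / 70.90 = 0.284866 mol.
Reaction (1): Cl2→NaCl ratio 1:2 ⇒ n(NaCl) = 0.569732 mol.
Reaction (2): NaCl→HCl ratio 2:2 ⇒ n(HCl) = 0.569732 mol.
Reaction (3): HCl→H2O ratio 1:1 ⇒ n(H2O) = 0.569732 mol.
Mass of H2O = 0.569732 × 18.016 = 10.2643 g.

10.264 g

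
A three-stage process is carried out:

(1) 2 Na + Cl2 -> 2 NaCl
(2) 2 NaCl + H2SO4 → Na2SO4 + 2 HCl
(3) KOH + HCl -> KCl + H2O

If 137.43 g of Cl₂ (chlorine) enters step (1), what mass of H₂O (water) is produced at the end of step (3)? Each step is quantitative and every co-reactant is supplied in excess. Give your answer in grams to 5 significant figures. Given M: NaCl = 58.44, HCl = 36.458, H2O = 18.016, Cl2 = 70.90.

69.843 g

n(Cl2) = 137.43 / 70.90 = 1.93836 mol.
Reaction (1): Cl2→NaCl ratio 1:2 ⇒ n(NaCl) = 3.87673 mol.
Reaction (2): NaCl→HCl ratio 2:2 ⇒ n(HCl) = 3.87673 mol.
Reaction (3): HCl→H2O ratio 1:1 ⇒ n(H2O) = 3.87673 mol.
Mass of H2O = 3.87673 × 18.016 = 69.8431 g.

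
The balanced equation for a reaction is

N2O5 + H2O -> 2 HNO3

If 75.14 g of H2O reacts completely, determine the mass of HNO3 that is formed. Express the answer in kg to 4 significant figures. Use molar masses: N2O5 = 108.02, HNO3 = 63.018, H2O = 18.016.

0.5257 kg

n(H2O) = 75.140 g / 18.016 g/mol = 4.1707 mol.
From the equation the H2O:HNO3 mole ratio is 1:2, so n(HNO3) = 4.1707 × 2/1 = 8.3415 mol.
Mass of HNO3 = 8.3415 mol × 63.018 g/mol = 525.66 g.
Converting to kg: 525.66 g = 0.5257 kg.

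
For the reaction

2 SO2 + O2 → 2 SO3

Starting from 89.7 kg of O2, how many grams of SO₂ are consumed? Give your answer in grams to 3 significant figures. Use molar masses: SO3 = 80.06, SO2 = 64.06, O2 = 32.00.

359000 g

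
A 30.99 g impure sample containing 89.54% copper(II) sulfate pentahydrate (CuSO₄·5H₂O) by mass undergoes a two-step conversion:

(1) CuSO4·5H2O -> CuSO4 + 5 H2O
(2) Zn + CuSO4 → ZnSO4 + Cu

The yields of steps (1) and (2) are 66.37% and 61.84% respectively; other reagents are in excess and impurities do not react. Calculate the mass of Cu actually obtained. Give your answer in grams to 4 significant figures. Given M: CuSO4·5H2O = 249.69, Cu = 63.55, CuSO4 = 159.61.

2.899 g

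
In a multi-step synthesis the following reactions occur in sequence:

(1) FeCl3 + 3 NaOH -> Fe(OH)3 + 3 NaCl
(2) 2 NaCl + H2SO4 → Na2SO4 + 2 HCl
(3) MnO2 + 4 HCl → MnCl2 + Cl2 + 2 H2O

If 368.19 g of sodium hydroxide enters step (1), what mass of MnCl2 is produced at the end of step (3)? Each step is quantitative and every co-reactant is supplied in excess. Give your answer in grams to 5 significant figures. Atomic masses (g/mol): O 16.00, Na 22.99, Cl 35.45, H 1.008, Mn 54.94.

M(NaOH) = 22.99 + 16.00 + 1.008 = 39.998 g/mol.
M(MnCl2) = 54.94 + 2(35.45) = 125.84 g/mol.
n(NaOH) = 368.19 / 39.998 = 9.20521 mol.
Reaction (1): NaOH→NaCl ratio 3:3 ⇒ n(NaCl) = 9.20521 mol.
Reaction (2): NaCl→HCl ratio 2:2 ⇒ n(HCl) = 9.20521 mol.
Reaction (3): HCl→MnCl2 ratio 4:1 ⇒ n(MnCl2) = 2.30130 mol.
Mass of MnCl2 = 2.30130 × 125.84 = 289.596 g.

289.60 g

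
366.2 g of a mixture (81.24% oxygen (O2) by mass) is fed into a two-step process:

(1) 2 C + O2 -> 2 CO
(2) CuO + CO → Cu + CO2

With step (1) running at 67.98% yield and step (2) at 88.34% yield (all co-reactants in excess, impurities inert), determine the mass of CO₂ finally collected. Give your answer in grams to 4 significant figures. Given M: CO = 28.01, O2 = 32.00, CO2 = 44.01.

491.4 g

Pure O2 = 366.2 × 0.8124 = 297.50 g.
n(O2) = 297.50 / 32.00 = 9.2969 mol.
Step 1 (O2:CO = 1:2): theoretical n(CO) = 18.594 mol; at 67.98% yield, n(CO) = 12.640 mol.
Step 2 (CO:CO2 = 1:1): theoretical n(CO2) = 12.640 mol, so theoretical mass = 12.640 × 44.01 = 556.29 g.
At 88.34% yield, actual mass of CO2 = 556.29 × 0.8834 = 491.43 g.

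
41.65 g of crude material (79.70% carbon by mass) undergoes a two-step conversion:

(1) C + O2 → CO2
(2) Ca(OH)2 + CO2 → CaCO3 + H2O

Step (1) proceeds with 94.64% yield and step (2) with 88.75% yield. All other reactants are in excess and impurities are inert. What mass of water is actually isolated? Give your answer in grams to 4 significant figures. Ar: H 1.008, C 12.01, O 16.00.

Pure C = 41.65 × 0.7970 = 33.195 g.
M(C) = 12.01 g/mol.
M(H2O) = 2(1.008) + 16.00 = 18.016 g/mol.
n(C) = 33.195 / 12.01 = 2.7640 mol.
Step 1 (C:CO2 = 1:1): theoretical n(CO2) = 2.7640 mol; at 94.64% yield, n(CO2) = 2.6158 mol.
Step 2 (CO2:H2O = 1:1): theoretical n(H2O) = 2.6158 mol, so theoretical mass = 2.6158 × 18.016 = 47.126 g.
At 88.75% yield, actual mass of H2O = 47.126 × 0.8875 = 41.825 g.

41.82 g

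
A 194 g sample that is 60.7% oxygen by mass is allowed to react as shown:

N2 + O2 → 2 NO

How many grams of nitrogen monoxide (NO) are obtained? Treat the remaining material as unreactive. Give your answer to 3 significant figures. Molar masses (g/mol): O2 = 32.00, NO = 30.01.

221 g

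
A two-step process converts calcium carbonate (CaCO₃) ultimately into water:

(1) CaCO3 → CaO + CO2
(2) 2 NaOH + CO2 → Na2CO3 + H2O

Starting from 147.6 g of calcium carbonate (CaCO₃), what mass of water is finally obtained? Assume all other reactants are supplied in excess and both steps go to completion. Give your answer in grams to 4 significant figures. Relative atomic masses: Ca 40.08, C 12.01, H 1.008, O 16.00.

M(CaCO3) = 40.08 + 12.01 + 3(16.00) = 100.09 g/mol.
M(H2O) = 2(1.008) + 16.00 = 18.016 g/mol.
n(CaCO3) = 147.60 / 100.09 = 1.4747 mol.
Step 1 gives a 1:1 ratio of CaCO3 to CO2, so n(CO2) = 1.4747 mol.
In step 2 the CO2:H2O ratio is 1:1, so n(H2O) = 1.4747 mol.
Mass of H2O = 1.4747 × 18.016 = 26.568 g.

26.57 g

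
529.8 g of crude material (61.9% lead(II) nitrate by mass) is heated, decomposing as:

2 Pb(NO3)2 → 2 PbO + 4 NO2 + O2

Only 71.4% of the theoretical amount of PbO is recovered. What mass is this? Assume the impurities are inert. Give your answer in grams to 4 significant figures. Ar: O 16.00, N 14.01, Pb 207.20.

157.8 g

Pure Pb(NO3)2 available = 529.8 g × 0.619 = 327.95 g.
M(Pb(NO3)2) = 207.20 + 2(14.01) + 6(16.00) = 331.22 g/mol.
M(PbO) = 207.20 + 16.00 = 223.20 g/mol.
n(Pb(NO3)2) = 327.95 g / 331.22 g/mol = 0.99012 mol.
From the equation the Pb(NO3)2:PbO mole ratio is 2:2, so n(PbO) = 0.99012 × 2/2 = 0.99012 mol.
Mass of PbO = 0.99012 mol × 223.20 g/mol = 220.99 g.
Actual mass collected = 220.99 g × 0.714 = 157.79 g.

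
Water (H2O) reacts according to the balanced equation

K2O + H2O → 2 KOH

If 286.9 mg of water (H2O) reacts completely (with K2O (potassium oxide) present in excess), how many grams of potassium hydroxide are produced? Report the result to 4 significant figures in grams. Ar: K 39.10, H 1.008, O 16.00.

M(H2O) = 2(1.008) + 16.00 = 18.016 g/mol.
M(KOH) = 39.10 + 16.00 + 1.008 = 56.108 g/mol.
Convert: 286.9 mg = 0.28690 g.
n(H2O) = 0.28690 g / 18.016 g/mol = 0.015925 mol.
From the equation the H2O:KOH mole ratio is 1:2, so n(KOH) = 0.015925 × 2/1 = 0.031849 mol.
Mass of KOH = 0.031849 mol × 56.108 g/mol = 1.7870 g.

1.787 g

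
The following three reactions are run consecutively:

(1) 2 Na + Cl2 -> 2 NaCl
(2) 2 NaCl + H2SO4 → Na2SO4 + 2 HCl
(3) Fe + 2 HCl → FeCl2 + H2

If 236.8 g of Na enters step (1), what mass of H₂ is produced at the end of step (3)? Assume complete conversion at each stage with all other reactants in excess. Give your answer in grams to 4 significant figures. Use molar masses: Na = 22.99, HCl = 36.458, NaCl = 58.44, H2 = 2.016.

10.38 g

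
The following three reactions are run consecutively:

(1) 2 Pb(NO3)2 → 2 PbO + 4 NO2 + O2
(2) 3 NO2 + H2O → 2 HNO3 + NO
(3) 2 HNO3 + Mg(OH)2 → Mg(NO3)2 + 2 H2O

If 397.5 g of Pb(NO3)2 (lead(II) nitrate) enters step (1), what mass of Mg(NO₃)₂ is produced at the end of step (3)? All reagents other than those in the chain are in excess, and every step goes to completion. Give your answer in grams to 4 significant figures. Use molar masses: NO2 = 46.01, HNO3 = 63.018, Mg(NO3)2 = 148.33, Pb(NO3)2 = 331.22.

n(Pb(NO3)2) = 397.5 / 331.22 = 1.2001 mol.
Reaction (1): Pb(NO3)2→NO2 ratio 2:4 ⇒ n(NO2) = 2.4002 mol.
Reaction (2): NO2→HNO3 ratio 3:2 ⇒ n(HNO3) = 1.6001 mol.
Reaction (3): HNO3→Mg(NO3)2 ratio 2:1 ⇒ n(Mg(NO3)2) = 0.80007 mol.
Mass of Mg(NO3)2 = 0.80007 × 148.33 = 118.67 g.

118.7 g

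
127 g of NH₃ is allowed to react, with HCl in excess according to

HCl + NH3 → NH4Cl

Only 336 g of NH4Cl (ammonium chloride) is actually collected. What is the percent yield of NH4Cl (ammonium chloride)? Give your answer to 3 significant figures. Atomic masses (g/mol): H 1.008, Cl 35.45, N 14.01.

84.2 %

M(NH3) = 14.01 + 3(1.008) = 17.034 g/mol.
M(NH4Cl) = 14.01 + 4(1.008) + 35.45 = 53.492 g/mol.
n(NH3) = 127.0 g / 17.034 g/mol = 7.456 mol.
From the equation the NH3:NH4Cl mole ratio is 1:1, so n(NH4Cl) = 7.456 × 1/1 = 7.456 mol.
Mass of NH4Cl = 7.456 mol × 53.492 g/mol = 398.8 g.
This is the theoretical yield. Percent yield = 336 g / 398.8 g × 100% = 84.25%.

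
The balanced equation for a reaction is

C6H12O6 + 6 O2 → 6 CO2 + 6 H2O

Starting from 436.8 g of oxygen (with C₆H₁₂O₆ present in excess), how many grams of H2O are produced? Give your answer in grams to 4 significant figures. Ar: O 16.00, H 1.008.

M(O2) = 2(16.00) = 32.00 g/mol.
M(H2O) = 2(1.008) + 16.00 = 18.016 g/mol.
n(O2) = 436.80 g / 32.00 g/mol = 13.650 mol.
From the equation the O2:H2O mole ratio is 6:6, so n(H2O) = 13.650 × 6/6 = 13.650 mol.
Mass of H2O = 13.650 mol × 18.016 g/mol = 245.92 g.

245.9 g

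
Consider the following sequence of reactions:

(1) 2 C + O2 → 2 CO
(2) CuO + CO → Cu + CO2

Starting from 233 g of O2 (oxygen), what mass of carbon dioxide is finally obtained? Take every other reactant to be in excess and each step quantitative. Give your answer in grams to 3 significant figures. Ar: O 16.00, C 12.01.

641 g

M(O2) = 2(16.00) = 32.00 g/mol.
M(CO2) = 12.01 + 2(16.00) = 44.01 g/mol.
n(O2) = 233.0 / 32.00 = 7.281 mol.
Step 1 gives a 1:2 ratio of O2 to CO, so n(CO) = 14.56 mol.
In step 2 the CO:CO2 ratio is 1:1, so n(CO2) = 14.56 mol.
Mass of CO2 = 14.56 × 44.01 = 640.9 g.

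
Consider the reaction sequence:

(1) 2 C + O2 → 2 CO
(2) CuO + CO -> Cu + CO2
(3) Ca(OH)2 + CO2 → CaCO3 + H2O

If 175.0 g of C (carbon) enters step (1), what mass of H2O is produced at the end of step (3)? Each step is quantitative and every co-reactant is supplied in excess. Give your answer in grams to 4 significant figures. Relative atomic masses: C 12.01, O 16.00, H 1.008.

M(C) = 12.01 g/mol.
M(H2O) = 2(1.008) + 16.00 = 18.016 g/mol.
n(C) = 175.0 / 12.01 = 14.571 mol.
Reaction (1): C→CO ratio 2:2 ⇒ n(CO) = 14.571 mol.
Reaction (2): CO→CO2 ratio 1:1 ⇒ n(CO2) = 14.571 mol.
Reaction (3): CO2→H2O ratio 1:1 ⇒ n(H2O) = 14.571 mol.
Mass of H2O = 14.571 × 18.016 = 262.51 g.

262.5 g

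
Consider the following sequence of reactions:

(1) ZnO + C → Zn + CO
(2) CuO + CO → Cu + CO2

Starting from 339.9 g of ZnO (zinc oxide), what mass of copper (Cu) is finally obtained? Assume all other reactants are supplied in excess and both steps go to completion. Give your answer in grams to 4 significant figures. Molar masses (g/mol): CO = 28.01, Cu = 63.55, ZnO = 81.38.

265.4 g

n(ZnO) = 339.90 / 81.38 = 4.1767 mol.
Step 1 gives a 1:1 ratio of ZnO to CO, so n(CO) = 4.1767 mol.
In step 2 the CO:Cu ratio is 1:1, so n(Cu) = 4.1767 mol.
Mass of Cu = 4.1767 × 63.55 = 265.43 g.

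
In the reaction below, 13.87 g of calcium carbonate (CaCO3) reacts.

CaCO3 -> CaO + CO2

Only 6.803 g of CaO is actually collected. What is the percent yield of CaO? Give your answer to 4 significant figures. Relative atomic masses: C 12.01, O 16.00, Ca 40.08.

87.54 %

M(CaCO3) = 40.08 + 12.01 + 3(16.00) = 100.09 g/mol.
M(CaO) = 40.08 + 16.00 = 56.08 g/mol.
n(CaCO3) = 13.870 g / 100.09 g/mol = 0.13858 mol.
From the equation the CaCO3:CaO mole ratio is 1:1, so n(CaO) = 0.13858 × 1/1 = 0.13858 mol.
Mass of CaO = 0.13858 mol × 56.08 g/mol = 7.7713 g.
This is the theoretical yield. Percent yield = 6.803 g / 7.7713 g × 100% = 87.540%.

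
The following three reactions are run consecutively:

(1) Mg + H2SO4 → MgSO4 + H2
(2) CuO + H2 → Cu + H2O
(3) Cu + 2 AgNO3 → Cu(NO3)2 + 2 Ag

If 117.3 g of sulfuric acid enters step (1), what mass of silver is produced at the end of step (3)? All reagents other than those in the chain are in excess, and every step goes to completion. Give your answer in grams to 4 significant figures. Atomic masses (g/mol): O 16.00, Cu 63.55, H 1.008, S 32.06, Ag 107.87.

258.0 g

M(H2SO4) = 2(1.008) + 32.06 + 4(16.00) = 98.076 g/mol.
M(Ag) = 107.87 g/mol.
n(H2SO4) = 117.3 / 98.076 = 1.1960 mol.
Reaction (1): H2SO4→H2 ratio 1:1 ⇒ n(H2) = 1.1960 mol.
Reaction (2): H2→Cu ratio 1:1 ⇒ n(Cu) = 1.1960 mol.
Reaction (3): Cu→Ag ratio 1:2 ⇒ n(Ag) = 2.3920 mol.
Mass of Ag = 2.3920 × 107.87 = 258.03 g.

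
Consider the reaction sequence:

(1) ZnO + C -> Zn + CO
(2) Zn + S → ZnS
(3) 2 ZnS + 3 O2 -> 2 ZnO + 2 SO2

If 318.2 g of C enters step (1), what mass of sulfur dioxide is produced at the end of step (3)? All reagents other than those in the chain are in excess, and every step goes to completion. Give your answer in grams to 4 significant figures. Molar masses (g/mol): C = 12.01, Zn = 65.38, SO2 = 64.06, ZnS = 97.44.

n(C) = 318.2 / 12.01 = 26.495 mol.
Reaction (1): C→Zn ratio 1:1 ⇒ n(Zn) = 26.495 mol.
Reaction (2): Zn→ZnS ratio 1:1 ⇒ n(ZnS) = 26.495 mol.
Reaction (3): ZnS→SO2 ratio 2:2 ⇒ n(SO2) = 26.495 mol.
Mass of SO2 = 26.495 × 64.06 = 1697.2 g.

1697 g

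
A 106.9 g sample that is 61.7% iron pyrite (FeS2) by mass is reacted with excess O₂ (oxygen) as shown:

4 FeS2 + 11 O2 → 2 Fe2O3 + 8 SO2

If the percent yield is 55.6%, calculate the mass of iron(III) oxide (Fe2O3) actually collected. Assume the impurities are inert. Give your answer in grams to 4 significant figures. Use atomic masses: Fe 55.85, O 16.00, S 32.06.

Pure FeS2 available = 106.9 g × 0.617 = 65.957 g.
M(FeS2) = 55.85 + 2(32.06) = 119.97 g/mol.
M(Fe2O3) = 2(55.85) + 3(16.00) = 159.70 g/mol.
n(FeS2) = 65.957 g / 119.97 g/mol = 0.54978 mol.
From the equation the FeS2:Fe2O3 mole ratio is 4:2, so n(Fe2O3) = 0.54978 × 2/4 = 0.27489 mol.
Mass of Fe2O3 = 0.27489 mol × 159.70 g/mol = 43.900 g.
Actual mass collected = 43.900 g × 0.556 = 24.408 g.

24.41 g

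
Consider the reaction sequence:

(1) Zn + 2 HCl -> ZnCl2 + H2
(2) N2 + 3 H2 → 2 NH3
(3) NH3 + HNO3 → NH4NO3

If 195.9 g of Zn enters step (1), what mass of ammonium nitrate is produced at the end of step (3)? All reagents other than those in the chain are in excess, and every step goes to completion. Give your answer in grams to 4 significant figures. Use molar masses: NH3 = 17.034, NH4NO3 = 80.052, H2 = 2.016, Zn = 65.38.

n(Zn) = 195.9 / 65.38 = 2.9963 mol.
Reaction (1): Zn→H2 ratio 1:1 ⇒ n(H2) = 2.9963 mol.
Reaction (2): H2→NH3 ratio 3:2 ⇒ n(NH3) = 1.9976 mol.
Reaction (3): NH3→NH4NO3 ratio 1:1 ⇒ n(NH4NO3) = 1.9976 mol.
Mass of NH4NO3 = 1.9976 × 80.052 = 159.91 g.

159.9 g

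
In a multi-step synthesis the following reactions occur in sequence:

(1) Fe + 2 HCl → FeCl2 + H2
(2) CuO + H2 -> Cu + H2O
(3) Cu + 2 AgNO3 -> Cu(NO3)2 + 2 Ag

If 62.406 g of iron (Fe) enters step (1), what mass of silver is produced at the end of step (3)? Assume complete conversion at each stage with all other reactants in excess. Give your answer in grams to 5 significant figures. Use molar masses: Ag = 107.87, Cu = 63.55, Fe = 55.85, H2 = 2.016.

241.06 g

n(Fe) = 62.406 / 55.85 = 1.11739 mol.
Reaction (1): Fe→H2 ratio 1:1 ⇒ n(H2) = 1.11739 mol.
Reaction (2): H2→Cu ratio 1:1 ⇒ n(Cu) = 1.11739 mol.
Reaction (3): Cu→Ag ratio 1:2 ⇒ n(Ag) = 2.23477 mol.
Mass of Ag = 2.23477 × 107.87 = 241.065 g.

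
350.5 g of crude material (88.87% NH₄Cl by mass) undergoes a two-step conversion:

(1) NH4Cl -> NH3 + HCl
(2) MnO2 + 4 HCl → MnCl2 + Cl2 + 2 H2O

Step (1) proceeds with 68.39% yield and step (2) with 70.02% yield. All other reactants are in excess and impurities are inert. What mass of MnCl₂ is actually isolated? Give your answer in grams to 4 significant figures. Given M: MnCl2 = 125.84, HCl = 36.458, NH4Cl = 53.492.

87.73 g

Pure NH4Cl = 350.5 × 0.8887 = 311.49 g.
n(NH4Cl) = 311.49 / 53.492 = 5.8231 mol.
Step 1 (NH4Cl:HCl = 1:1): theoretical n(HCl) = 5.8231 mol; at 68.39% yield, n(HCl) = 3.9824 mol.
Step 2 (HCl:MnCl2 = 4:1): theoretical n(MnCl2) = 0.99560 mol, so theoretical mass = 0.99560 × 125.84 = 125.29 g.
At 70.02% yield, actual mass of MnCl2 = 125.29 × 0.7002 = 87.726 g.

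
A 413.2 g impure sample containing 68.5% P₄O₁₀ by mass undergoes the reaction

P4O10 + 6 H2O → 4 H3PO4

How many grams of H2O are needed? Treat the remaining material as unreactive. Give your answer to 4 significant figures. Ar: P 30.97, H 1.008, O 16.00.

Mass of pure P4O10 = 413.2 g × 0.685 = 283.04 g.
M(P4O10) = 4(30.97) + 10(16.00) = 283.88 g/mol.
M(H2O) = 2(1.008) + 16.00 = 18.016 g/mol.
n(P4O10) = 283.04 g / 283.88 g/mol = 0.99705 mol.
From the equation the P4O10:H2O mole ratio is 1:6, so n(H2O) = 0.99705 × 6/1 = 5.9823 mol.
Mass of H2O = 5.9823 mol × 18.016 g/mol = 107.78 g.

107.8 g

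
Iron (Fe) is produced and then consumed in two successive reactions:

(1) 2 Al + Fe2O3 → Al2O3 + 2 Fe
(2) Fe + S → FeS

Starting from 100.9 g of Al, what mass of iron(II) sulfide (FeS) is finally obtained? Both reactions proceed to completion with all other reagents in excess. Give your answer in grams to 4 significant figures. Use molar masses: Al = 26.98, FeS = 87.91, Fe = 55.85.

328.8 g

n(Al) = 100.90 / 26.98 = 3.7398 mol.
Step 1 gives a 2:2 ratio of Al to Fe, so n(Fe) = 3.7398 mol.
In step 2 the Fe:FeS ratio is 1:1, so n(FeS) = 3.7398 mol.
Mass of FeS = 3.7398 × 87.91 = 328.77 g.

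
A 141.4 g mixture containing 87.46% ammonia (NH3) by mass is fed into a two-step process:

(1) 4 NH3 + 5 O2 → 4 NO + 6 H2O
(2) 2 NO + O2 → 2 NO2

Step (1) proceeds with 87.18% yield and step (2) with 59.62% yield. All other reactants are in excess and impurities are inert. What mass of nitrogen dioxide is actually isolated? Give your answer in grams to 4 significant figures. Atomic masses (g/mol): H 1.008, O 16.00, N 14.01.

173.6 g

Pure NH3 = 141.4 × 0.8746 = 123.67 g.
M(NH3) = 14.01 + 3(1.008) = 17.034 g/mol.
M(NO2) = 14.01 + 2(16.00) = 46.01 g/mol.
n(NH3) = 123.67 / 17.034 = 7.2601 mol.
Step 1 (NH3:NO = 4:4): theoretical n(NO) = 7.2601 mol; at 87.18% yield, n(NO) = 6.3293 mol.
Step 2 (NO:NO2 = 2:2): theoretical n(NO2) = 6.3293 mol, so theoretical mass = 6.3293 × 46.01 = 291.21 g.
At 59.62% yield, actual mass of NO2 = 291.21 × 0.5962 = 173.62 g.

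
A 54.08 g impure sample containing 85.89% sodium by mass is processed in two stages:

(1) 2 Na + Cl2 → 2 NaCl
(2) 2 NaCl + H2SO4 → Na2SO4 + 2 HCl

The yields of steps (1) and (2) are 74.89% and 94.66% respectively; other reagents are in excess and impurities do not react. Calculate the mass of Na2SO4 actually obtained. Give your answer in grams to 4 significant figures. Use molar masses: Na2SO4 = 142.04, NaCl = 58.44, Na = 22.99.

Pure Na = 54.08 × 0.8589 = 46.449 g.
n(Na) = 46.449 / 22.99 = 2.0204 mol.
Step 1 (Na:NaCl = 2:2): theoretical n(NaCl) = 2.0204 mol; at 74.89% yield, n(NaCl) = 1.5131 mol.
Step 2 (NaCl:Na2SO4 = 2:1): theoretical n(Na2SO4) = 0.75654 mol, so theoretical mass = 0.75654 × 142.04 = 107.46 g.
At 94.66% yield, actual mass of Na2SO4 = 107.46 × 0.9466 = 101.72 g.

101.7 g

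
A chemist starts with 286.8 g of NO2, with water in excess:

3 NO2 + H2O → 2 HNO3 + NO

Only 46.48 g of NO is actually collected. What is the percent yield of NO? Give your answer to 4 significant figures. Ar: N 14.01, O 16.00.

M(NO2) = 14.01 + 2(16.00) = 46.01 g/mol.
M(NO) = 14.01 + 16.00 = 30.01 g/mol.
n(NO2) = 286.80 g / 46.01 g/mol = 6.2334 mol.
From the equation the NO2:NO mole ratio is 3:1, so n(NO) = 6.2334 × 1/3 = 2.0778 mol.
Mass of NO = 2.0778 mol × 30.01 g/mol = 62.355 g.
This is the theoretical yield. Percent yield = 46.48 g / 62.355 g × 100% = 74.541%.

74.54 %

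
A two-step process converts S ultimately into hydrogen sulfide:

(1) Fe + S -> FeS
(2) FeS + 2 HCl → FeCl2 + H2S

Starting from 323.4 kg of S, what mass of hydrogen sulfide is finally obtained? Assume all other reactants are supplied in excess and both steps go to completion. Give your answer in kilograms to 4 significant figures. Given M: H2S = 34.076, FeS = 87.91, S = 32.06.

323.4 kg = 323400 g.
n(S) = 323400 / 32.06 = 10087 mol.
Step 1 gives a 1:1 ratio of S to FeS, so n(FeS) = 10087 mol.
In step 2 the FeS:H2S ratio is 1:1, so n(H2S) = 10087 mol.
Mass of H2S = 10087 × 34.076 = 343740 g = 343.7 kg.

343.7 kg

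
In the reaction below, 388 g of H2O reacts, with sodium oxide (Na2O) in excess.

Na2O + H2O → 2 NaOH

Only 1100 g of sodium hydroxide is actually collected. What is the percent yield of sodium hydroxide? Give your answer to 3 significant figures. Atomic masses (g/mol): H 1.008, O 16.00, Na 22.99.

63.8 %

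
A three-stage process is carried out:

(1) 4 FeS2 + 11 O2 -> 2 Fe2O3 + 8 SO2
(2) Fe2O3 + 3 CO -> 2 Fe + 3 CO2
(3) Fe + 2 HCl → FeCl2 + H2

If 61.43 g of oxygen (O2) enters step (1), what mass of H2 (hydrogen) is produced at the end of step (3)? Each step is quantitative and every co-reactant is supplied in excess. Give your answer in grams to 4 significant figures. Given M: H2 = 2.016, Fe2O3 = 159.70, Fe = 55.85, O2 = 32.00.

1.407 g

n(O2) = 61.43 / 32.00 = 1.9197 mol.
Reaction (1): O2→Fe2O3 ratio 11:2 ⇒ n(Fe2O3) = 0.34903 mol.
Reaction (2): Fe2O3→Fe ratio 1:2 ⇒ n(Fe) = 0.69807 mol.
Reaction (3): Fe→H2 ratio 1:1 ⇒ n(H2) = 0.69807 mol.
Mass of H2 = 0.69807 × 2.016 = 1.4073 g.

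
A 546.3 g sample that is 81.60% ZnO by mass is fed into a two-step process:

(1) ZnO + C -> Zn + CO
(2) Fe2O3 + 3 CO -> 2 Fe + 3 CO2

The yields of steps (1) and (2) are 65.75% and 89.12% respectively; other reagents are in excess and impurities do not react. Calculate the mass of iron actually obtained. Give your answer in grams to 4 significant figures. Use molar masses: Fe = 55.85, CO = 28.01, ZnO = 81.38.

119.5 g

Pure ZnO = 546.3 × 0.8160 = 445.78 g.
n(ZnO) = 445.78 / 81.38 = 5.4778 mol.
Step 1 (ZnO:CO = 1:1): theoretical n(CO) = 5.4778 mol; at 65.75% yield, n(CO) = 3.6016 mol.
Step 2 (CO:Fe = 3:2): theoretical n(Fe) = 2.4011 mol, so theoretical mass = 2.4011 × 55.85 = 134.10 g.
At 89.12% yield, actual mass of Fe = 134.10 × 0.8912 = 119.51 g.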